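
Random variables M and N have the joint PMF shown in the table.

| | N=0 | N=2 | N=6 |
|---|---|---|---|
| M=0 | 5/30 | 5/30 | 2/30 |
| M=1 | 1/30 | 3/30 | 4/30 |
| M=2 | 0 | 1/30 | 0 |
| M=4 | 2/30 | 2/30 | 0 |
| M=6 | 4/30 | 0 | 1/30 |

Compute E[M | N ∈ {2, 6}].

23/18

P(N ∈ {2, 6}) = 3/5.
Σ M·P over the event = 0·(5/30) + 0·(2/30) + 1·(3/30) + 1·(4/30) + 2·(1/30) + 4·(2/30) + 6·(1/30) = 23/30.
E[M | N ∈ {2, 6}] = (23/30) / (3/5) = 23/18.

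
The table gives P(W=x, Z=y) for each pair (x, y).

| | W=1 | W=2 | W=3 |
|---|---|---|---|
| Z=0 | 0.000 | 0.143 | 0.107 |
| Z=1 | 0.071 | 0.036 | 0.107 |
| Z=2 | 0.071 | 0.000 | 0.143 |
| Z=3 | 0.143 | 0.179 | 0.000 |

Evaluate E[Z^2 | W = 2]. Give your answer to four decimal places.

P(W = 2) = 0.358.
Σ Z^2·P over the event = 0·(0.143) + 1·(0.036) + 9·(0.179) = 1.647.
E[Z^2 | W = 2] = (1.647) / (0.358) = 4.6006.

4.6006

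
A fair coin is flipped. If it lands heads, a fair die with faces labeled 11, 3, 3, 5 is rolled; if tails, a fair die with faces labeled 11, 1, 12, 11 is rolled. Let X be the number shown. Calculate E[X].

E[X | heads] = (11+3+3+5)/4 = 11/2.
E[X | tails] = (11+1+12+11)/4 = 35/4.
By the law of total expectation,
E[X] = (1/2)·(11/2) + (1/2)·(35/4) = 57/8.

57/8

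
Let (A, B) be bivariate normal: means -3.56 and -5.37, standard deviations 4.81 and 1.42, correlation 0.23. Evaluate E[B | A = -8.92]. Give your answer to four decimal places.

-5.7339

E[B | A=x] = μ_B + ρ(σ_B/σ_A)(x − μ_A) for jointly normal variables.
E[B | A=-8.92] = -5.37 + (0.23)·(1.42/4.81)·(-8.92 − (-3.56)) = -5.37 + (0.0679)·(-5.36) = -5.7339.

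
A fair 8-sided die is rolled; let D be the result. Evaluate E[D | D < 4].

2

Given D < 4, D is equally likely to be any of {1, 2, 3}.
E[D | D < 4] = (1 + 2 + 3) / 3 = 2.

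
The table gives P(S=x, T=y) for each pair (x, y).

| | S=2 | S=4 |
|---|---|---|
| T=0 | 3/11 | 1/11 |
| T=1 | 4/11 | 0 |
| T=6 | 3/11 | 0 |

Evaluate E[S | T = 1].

2

P(T = 1) = 4/11.
Σ S·P over the event = 2·(4/11) = 8/11.
E[S | T = 1] = (8/11) / (4/11) = 2.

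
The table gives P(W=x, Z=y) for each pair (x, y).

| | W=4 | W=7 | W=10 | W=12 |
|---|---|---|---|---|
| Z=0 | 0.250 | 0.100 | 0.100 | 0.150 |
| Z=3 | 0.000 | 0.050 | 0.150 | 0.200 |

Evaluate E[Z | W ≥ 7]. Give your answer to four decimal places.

1.6000

P(W ≥ 7) = 0.750.
Σ Z·P over the event = 0·(0.100) + 3·(0.050) + 0·(0.100) + 3·(0.150) + 0·(0.150) + 3·(0.200) = 1.200.
E[Z | W ≥ 7] = (1.200) / (0.750) = 1.6000.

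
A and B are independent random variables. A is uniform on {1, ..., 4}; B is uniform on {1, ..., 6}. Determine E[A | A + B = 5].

5/2

Outcomes with A + B = 5: (1,4), (2,3), (3,2), (4,1), each with probability 1/24.
E[A | A + B = 5] = (1 + 2 + 3 + 4) / 4 = 5/2.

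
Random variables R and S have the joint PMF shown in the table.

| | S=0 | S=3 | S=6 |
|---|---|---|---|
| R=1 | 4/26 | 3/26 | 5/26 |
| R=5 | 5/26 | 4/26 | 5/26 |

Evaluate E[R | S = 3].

23/7

P(S = 3) = 7/26.
Σ R·P over the event = 1·(3/26) + 5·(4/26) = 23/26.
E[R | S = 3] = (23/26) / (7/26) = 23/7.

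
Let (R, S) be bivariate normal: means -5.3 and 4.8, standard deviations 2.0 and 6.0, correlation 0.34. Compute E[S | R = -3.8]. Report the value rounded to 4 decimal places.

The regression of S on R has slope ρ·σ_S/σ_R and passes through (μ_R, μ_S).
E[S | R=-3.8] = 4.8 + (0.34)·(6.0/2.0)·(-3.8 − (-5.3)) = 4.8 + (1.02)·(1.5) = 6.3300.

6.3300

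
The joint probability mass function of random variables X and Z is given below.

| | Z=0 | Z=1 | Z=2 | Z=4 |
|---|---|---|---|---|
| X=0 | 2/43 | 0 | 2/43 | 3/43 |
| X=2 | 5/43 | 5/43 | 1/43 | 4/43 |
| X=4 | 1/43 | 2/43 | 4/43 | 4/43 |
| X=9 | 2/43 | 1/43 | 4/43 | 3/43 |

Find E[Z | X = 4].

26/11

P(X = 4) = 11/43.
Σ Z·P over the event = 0·(1/43) + 1·(2/43) + 2·(4/43) + 4·(4/43) = 26/43.
E[Z | X = 4] = (26/43) / (11/43) = 26/11.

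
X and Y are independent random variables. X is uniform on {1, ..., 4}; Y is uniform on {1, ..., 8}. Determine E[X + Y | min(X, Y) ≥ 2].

8

P(min(X, Y) ≥ 2) = 21/32.
Summing (X+Y)·P(x,y) over outcomes with min(X, Y) ≥ 2 gives 21/4.
E[X + Y | min(X, Y) ≥ 2] = (21/4) / (21/32) = 8.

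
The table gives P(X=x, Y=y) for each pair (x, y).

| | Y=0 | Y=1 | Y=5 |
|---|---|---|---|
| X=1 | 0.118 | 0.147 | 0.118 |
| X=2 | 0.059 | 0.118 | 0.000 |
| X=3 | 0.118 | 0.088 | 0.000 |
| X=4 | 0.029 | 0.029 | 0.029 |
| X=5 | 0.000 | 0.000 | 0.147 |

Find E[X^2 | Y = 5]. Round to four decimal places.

P(Y = 5) = 0.294.
Σ X^2·P over the event = 1·(0.118) + 16·(0.029) + 25·(0.147) = 4.257.
E[X^2 | Y = 5] = (4.257) / (0.294) = 14.4796.

14.4796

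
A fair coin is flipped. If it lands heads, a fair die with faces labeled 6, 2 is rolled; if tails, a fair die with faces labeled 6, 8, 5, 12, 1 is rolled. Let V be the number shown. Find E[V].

26/5

E[V | heads] = (6+2)/2 = 4.
E[V | tails] = (6+8+5+12+1)/5 = 32/5.
By the law of total expectation,
E[V] = (1/2)·(4) + (1/2)·(32/5) = 26/5.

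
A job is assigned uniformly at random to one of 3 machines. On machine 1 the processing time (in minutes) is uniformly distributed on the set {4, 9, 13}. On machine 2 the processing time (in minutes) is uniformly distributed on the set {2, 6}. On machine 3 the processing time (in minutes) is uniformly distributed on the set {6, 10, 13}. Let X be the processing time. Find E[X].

E[X | machine 1] = (4+9+13)/3 = 26/3.
E[X | machine 2] = (2+6)/2 = 4.
E[X | machine 3] = (6+10+13)/3 = 29/3.
By the law of total expectation,
E[X] = (1/3)·(26/3) + (1/3)·(4) + (1/3)·(29/3) = 67/9.

67/9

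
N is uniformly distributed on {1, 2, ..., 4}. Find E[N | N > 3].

4

Given N > 3, N is equally likely to be any of {4}.
E[N | N > 3] = (4) / 1 = 4.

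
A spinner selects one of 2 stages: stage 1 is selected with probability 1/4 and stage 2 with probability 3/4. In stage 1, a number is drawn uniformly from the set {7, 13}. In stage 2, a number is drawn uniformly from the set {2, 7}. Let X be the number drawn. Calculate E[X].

47/8

E[X | stage 1] = (7+13)/2 = 10.
E[X | stage 2] = (2+7)/2 = 9/2.
E[X] = (1/4)·(10) + (3/4)·(9/2) = 47/8.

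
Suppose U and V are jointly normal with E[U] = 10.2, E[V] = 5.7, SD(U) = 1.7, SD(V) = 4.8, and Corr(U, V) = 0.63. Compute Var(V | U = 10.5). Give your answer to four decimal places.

Var(V | U=x) = (1 − ρ²)·σ_V².
Var(V | U=10.5) = (4.8)²·(1 − (0.63)²) = 23.04·0.6031 = 13.8954.

13.8954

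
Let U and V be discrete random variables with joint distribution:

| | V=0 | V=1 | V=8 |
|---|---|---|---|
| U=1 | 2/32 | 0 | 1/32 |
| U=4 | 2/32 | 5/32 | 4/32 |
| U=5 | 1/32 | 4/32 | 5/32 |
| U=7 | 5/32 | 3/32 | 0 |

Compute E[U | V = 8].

21/5

P(V = 8) = 5/16.
Summing U·P(U=x,V=y) over the conditioning event gives 21/16.
E[U | V = 8] = (21/16) / (5/16) = 21/5.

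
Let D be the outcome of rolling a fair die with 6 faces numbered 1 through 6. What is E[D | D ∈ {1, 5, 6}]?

P(D ∈ {1, 5, 6}) = 1/2.
Σ over the event: 1·1/6 + 5·1/6 + 6·1/6 = 2.
E[D | D ∈ {1, 5, 6}] = (2) / (1/2) = 4.

4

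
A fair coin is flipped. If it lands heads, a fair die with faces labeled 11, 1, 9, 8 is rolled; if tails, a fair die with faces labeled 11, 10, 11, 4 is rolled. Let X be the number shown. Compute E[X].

65/8

E[X | heads] = (11+1+9+8)/4 = 29/4.
E[X | tails] = (11+10+11+4)/4 = 9.
By the law of total expectation,
E[X] = (1/2)·(29/4) + (1/2)·(9) = 65/8.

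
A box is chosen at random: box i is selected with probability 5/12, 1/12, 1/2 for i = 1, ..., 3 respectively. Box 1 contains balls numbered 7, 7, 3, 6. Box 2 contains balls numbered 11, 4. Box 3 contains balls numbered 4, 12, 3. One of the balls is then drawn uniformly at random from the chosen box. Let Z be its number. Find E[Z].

99/16

E[Z | box 1] = (7+7+3+6)/4 = 23/4.
E[Z | box 2] = (11+4)/2 = 15/2.
E[Z | box 3] = (4+12+3)/3 = 19/3.
By the law of total expectation,
E[Z] = (5/12)·(23/4) + (1/12)·(15/2) + (1/2)·(19/3) = 99/16.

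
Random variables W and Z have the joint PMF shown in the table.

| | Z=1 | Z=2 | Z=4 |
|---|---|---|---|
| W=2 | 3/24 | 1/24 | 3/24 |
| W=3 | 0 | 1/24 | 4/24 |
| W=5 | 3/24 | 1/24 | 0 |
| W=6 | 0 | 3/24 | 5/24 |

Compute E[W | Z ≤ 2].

P(Z ≤ 2) = 1/2.
Σ W·P over the event = 2·(3/24) + 2·(1/24) + 3·(1/24) + 5·(3/24) + 5·(1/24) + 6·(3/24) = 49/24.
E[W | Z ≤ 2] = (49/24) / (1/2) = 49/12.

49/12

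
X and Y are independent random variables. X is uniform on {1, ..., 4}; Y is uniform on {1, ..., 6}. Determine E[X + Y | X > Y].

5

Outcomes with X > Y: (2,1), (3,1), (3,2), (4,1), (4,2), (4,3), each with probability 1/24.
E[X + Y | X > Y] = (3 + 4 + 5 + 5 + 6 + 7) / 6 = 5.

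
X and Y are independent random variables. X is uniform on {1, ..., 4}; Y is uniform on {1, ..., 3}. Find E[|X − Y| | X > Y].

5/3

Outcomes with X > Y: (2,1), (3,1), (3,2), (4,1), (4,2), (4,3), each with probability 1/12.
E[|X − Y| | X > Y] = (1 + 2 + 1 + 3 + 2 + 1) / 6 = 5/3.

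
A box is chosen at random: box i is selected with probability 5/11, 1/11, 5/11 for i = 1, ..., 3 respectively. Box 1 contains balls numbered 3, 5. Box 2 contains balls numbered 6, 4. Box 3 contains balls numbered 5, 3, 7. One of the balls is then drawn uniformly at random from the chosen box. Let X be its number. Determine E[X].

50/11

E[X | box 1] = (3+5)/2 = 4.
E[X | box 2] = (6+4)/2 = 5.
E[X | box 3] = (5+3+7)/3 = 5.
E[X] = (5/11)·(4) + (1/11)·(5) + (5/11)·(5) = 50/11.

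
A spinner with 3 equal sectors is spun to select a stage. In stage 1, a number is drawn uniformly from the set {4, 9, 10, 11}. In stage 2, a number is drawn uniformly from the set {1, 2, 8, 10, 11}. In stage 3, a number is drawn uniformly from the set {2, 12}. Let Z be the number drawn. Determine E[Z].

E[Z | stage 1] = (4+9+10+11)/4 = 17/2.
E[Z | stage 2] = (1+2+8+10+11)/5 = 32/5.
E[Z | stage 3] = (2+12)/2 = 7.
By the law of total expectation,
E[Z] = (1/3)·(17/2) + (1/3)·(32/5) + (1/3)·(7) = 73/10.

73/10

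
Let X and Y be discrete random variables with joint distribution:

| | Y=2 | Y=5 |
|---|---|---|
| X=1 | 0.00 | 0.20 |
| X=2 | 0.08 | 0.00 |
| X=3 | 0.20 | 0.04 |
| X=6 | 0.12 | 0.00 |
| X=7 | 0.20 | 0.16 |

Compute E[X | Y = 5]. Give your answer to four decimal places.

P(Y = 5) = 0.40.
Σ X·P over the event = 1·(0.20) + 3·(0.04) + 7·(0.16) = 1.44.
E[X | Y = 5] = (1.44) / (0.40) = 3.6000.

3.6000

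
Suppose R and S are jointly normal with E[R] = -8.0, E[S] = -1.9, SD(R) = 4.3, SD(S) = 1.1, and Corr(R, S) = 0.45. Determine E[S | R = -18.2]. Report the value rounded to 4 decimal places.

For a bivariate normal, E[S | R=x] = μ_S + ρ·(σ_S/σ_R)·(x − μ_R).
E[S | R=-18.2] = -1.9 + (0.45)·(1.1/4.3)·(-18.2 − (-8.0)) = -1.9 + (0.11512)·(-10.2) = -3.0742.

-3.0742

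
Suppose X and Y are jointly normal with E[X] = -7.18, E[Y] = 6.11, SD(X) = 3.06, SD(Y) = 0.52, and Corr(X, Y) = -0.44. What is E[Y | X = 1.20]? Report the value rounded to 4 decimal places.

5.4834

For a bivariate normal, E[Y | X=x] = μ_Y + ρ·(σ_Y/σ_X)·(x − μ_X).
E[Y | X=1.20] = 6.11 + (-0.44)·(0.52/3.06)·(1.20 − (-7.18)) = 6.11 + (-0.074771)·(8.38) = 5.4834.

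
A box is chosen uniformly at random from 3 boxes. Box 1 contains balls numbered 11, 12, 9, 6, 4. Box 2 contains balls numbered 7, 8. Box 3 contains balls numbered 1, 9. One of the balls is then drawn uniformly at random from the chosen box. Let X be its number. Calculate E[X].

209/30

E[X | box 1] = (11+12+9+6+4)/5 = 42/5.
E[X | box 2] = (7+8)/2 = 15/2.
E[X | box 3] = (1+9)/2 = 5.
E[X] = (1/3)·(42/5) + (1/3)·(15/2) + (1/3)·(5) = 209/30.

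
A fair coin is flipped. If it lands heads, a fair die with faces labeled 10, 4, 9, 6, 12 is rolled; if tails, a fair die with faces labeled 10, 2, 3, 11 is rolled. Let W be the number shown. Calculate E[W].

147/20

E[W | heads] = (10+4+9+6+12)/5 = 41/5.
E[W | tails] = (10+2+3+11)/4 = 13/2.
E[W] = (1/2)·(41/5) + (1/2)·(13/2) = 147/20.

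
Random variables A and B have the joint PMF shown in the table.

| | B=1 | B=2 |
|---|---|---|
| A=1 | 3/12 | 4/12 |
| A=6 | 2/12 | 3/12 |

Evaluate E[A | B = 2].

22/7

P(B = 2) = 7/12.
Σ A·P over the event = 1·(4/12) + 6·(3/12) = 11/6.
E[A | B = 2] = (11/6) / (7/12) = 22/7.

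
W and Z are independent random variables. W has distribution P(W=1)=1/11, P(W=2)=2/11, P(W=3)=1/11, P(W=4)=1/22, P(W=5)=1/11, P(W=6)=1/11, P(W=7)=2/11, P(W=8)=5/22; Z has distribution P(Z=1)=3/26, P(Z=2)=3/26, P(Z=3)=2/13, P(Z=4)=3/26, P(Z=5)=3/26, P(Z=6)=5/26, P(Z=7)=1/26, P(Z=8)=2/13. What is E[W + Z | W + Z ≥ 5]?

P(W + Z ≥ 5) = 261/286.
Summing (W+Z)·P(x,y) over outcomes with W + Z ≥ 5 gives 1316/143.
E[W + Z | W + Z ≥ 5] = (1316/143) / (261/286) = 2632/261.

2632/261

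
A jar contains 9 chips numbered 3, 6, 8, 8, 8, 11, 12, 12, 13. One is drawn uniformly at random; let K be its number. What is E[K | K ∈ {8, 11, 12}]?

59/6

P(K ∈ {8, 11, 12}) = 2/3.
Σ over the event: 8·1/3 + 11·1/9 + 12·2/9 = 59/9.
E[K | K ∈ {8, 11, 12}] = (59/9) / (2/3) = 59/6.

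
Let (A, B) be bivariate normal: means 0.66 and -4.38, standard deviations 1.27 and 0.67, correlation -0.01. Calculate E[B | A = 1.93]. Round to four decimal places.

For a bivariate normal, E[B | A=x] = μ_B + ρ·(σ_B/σ_A)·(x − μ_A).
E[B | A=1.93] = -4.38 + (-0.01)·(0.67/1.27)·(1.93 − (0.66)) = -4.38 + (-0.0052756)·(1.27) = -4.3867.

-4.3867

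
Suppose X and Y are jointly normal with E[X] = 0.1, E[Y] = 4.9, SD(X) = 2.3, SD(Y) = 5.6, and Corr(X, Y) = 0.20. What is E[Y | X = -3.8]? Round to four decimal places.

3.0009

E[Y | X=x] = μ_Y + ρ(σ_Y/σ_X)(x − μ_X) for jointly normal variables.
E[Y | X=-3.8] = 4.9 + (0.20)·(5.6/2.3)·(-3.8 − (0.1)) = 4.9 + (0.48696)·(-3.9) = 3.0009.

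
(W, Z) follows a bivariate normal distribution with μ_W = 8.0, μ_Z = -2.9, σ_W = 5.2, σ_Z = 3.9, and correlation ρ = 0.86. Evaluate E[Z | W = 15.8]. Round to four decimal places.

E[Z | W=x] = μ_Z + ρ(σ_Z/σ_W)(x − μ_W) for jointly normal variables.
E[Z | W=15.8] = -2.9 + (0.86)·(3.9/5.2)·(15.8 − (8.0)) = -2.9 + (0.645)·(7.8) = 2.1310.

2.1310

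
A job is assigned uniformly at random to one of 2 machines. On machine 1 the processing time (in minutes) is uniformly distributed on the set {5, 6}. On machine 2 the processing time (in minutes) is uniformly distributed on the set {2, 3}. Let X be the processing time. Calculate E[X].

E[X | machine 1] = (5+6)/2 = 11/2.
E[X | machine 2] = (2+3)/2 = 5/2.
By the law of total expectation,
E[X] = (1/2)·(11/2) + (1/2)·(5/2) = 4.

4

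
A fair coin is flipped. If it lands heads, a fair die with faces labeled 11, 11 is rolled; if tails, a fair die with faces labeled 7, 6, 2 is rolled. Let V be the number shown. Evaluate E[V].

8

E[V | heads] = (11+11)/2 = 11.
E[V | tails] = (7+6+2)/3 = 5.
E[V] = (1/2)·(11) + (1/2)·(5) = 8.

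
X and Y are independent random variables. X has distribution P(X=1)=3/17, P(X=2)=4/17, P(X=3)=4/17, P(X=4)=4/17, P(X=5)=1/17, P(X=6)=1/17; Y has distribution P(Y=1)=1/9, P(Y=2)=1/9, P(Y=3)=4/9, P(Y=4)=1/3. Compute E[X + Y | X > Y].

119/18

P(X > Y) = 6/17.
Summing (X+Y)·P(x,y) over outcomes with X > Y gives 7/3.
E[X + Y | X > Y] = (7/3) / (6/17) = 119/18.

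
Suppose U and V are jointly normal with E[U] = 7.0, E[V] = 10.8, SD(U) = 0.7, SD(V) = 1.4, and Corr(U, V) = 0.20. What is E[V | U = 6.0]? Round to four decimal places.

For a bivariate normal, E[V | U=x] = μ_V + ρ·(σ_V/σ_U)·(x − μ_U).
E[V | U=6.0] = 10.8 + (0.20)·(1.4/0.7)·(6.0 − (7.0)) = 10.8 + (0.4)·(-1) = 10.4000.

10.4000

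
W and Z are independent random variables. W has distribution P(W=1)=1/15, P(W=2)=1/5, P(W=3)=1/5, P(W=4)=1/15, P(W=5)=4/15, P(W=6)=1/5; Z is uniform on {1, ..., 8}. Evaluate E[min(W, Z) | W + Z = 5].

P(W + Z = 5) = 1/15.
Summing min(W,Z)·P(x,y) over outcomes with W + Z = 5 gives 7/60.
E[min(W, Z) | W + Z = 5] = (7/60) / (1/15) = 7/4.

7/4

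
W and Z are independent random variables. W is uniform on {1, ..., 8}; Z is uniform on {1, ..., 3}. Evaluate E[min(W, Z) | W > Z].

P(W > Z) = 3/4.
Summing min(W,Z)·P(x,y) over outcomes with W > Z gives 17/12.
E[min(W, Z) | W > Z] = (17/12) / (3/4) = 17/9.

17/9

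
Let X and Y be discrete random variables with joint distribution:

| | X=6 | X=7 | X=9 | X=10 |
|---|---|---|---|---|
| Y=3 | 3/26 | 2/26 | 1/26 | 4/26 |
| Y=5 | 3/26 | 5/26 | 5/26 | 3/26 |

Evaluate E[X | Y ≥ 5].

P(Y ≥ 5) = 8/13.
Summing X·P(X=x,Y=y) over the conditioning event gives 64/13.
E[X | Y ≥ 5] = (64/13) / (8/13) = 8.

8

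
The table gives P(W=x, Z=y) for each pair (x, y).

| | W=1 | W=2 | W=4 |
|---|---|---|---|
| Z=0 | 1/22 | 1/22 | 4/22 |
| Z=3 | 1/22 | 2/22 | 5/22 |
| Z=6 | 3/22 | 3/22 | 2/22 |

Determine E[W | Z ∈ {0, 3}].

22/7

P(Z ∈ {0, 3}) = 7/11.
Σ W·P over the event = 1·(1/22) + 1·(1/22) + 2·(1/22) + 2·(2/22) + 4·(4/22) + 4·(5/22) = 2.
E[W | Z ∈ {0, 3}] = (2) / (7/11) = 22/7.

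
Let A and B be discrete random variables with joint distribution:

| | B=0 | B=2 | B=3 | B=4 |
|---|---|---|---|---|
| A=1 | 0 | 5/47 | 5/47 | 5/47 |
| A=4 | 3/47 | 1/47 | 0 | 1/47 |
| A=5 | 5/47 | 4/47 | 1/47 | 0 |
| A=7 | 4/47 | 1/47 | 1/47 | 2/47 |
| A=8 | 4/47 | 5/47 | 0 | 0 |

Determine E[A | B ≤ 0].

97/16

P(B ≤ 0) = 16/47.
Σ A·P over the event = 4·(3/47) + 5·(5/47) + 7·(4/47) + 8·(4/47) = 97/47.
E[A | B ≤ 0] = (97/47) / (16/47) = 97/16.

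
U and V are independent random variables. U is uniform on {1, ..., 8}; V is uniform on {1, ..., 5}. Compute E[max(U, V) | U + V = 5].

7/2

Outcomes with U + V = 5: (1,4), (2,3), (3,2), (4,1), each with probability 1/40.
E[max(U, V) | U + V = 5] = (4 + 3 + 3 + 4) / 4 = 7/2.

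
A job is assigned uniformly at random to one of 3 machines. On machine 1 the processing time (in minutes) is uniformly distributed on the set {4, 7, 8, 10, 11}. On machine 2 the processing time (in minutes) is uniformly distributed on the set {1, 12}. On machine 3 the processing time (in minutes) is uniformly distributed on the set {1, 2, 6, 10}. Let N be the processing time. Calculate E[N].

E[N | machine 1] = (4+7+8+10+11)/5 = 8.
E[N | machine 2] = (1+12)/2 = 13/2.
E[N | machine 3] = (1+2+6+10)/4 = 19/4.
E[N] = (1/3)·(8) + (1/3)·(13/2) + (1/3)·(19/4) = 77/12.

77/12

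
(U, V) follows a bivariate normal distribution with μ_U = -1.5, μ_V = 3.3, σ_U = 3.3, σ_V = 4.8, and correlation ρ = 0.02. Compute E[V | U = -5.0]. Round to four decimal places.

3.1982

The regression of V on U has slope ρ·σ_V/σ_U and passes through (μ_U, μ_V).
E[V | U=-5.0] = 3.3 + (0.02)·(4.8/3.3)·(-5.0 − (-1.5)) = 3.3 + (0.029091)·(-3.5) = 3.1982.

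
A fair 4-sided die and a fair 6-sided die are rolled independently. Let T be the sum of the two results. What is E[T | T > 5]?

P(T > 5) = 7/12.
Σ over the event: 6·1/6 + 7·1/6 + 8·1/8 + 9·1/12 + 10·1/24 = 13/3.
E[T | T > 5] = (13/3) / (7/12) = 52/7.

52/7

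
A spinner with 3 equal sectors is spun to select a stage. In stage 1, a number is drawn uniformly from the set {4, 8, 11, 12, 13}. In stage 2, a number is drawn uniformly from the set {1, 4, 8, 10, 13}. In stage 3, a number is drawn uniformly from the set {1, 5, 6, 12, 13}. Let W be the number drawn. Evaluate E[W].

E[W | stage 1] = (4+8+11+12+13)/5 = 48/5.
E[W | stage 2] = (1+4+8+10+13)/5 = 36/5.
E[W | stage 3] = (1+5+6+12+13)/5 = 37/5.
E[W] = (1/3)·(48/5) + (1/3)·(36/5) + (1/3)·(37/5) = 121/15.

121/15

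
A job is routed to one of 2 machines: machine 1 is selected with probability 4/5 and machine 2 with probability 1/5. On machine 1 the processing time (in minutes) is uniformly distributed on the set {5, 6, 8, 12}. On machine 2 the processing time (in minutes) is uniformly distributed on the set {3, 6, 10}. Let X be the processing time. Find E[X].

E[X | machine 1] = (5+6+8+12)/4 = 31/4.
E[X | machine 2] = (3+6+10)/3 = 19/3.
E[X] = (4/5)·(31/4) + (1/5)·(19/3) = 112/15.

112/15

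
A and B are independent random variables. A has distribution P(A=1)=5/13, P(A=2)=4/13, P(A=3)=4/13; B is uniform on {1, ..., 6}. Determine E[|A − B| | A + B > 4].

128/51

P(A + B > 4) = 17/26.
Summing |A−B|·P(x,y) over outcomes with A + B > 4 gives 64/39.
E[|A − B| | A + B > 4] = (64/39) / (17/26) = 128/51.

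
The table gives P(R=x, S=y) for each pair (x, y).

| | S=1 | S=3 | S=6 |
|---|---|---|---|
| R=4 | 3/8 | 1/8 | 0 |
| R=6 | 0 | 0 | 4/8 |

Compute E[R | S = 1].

P(S = 1) = 3/8.
Σ R·P over the event = 4·(3/8) = 3/2.
E[R | S = 1] = (3/2) / (3/8) = 4.

4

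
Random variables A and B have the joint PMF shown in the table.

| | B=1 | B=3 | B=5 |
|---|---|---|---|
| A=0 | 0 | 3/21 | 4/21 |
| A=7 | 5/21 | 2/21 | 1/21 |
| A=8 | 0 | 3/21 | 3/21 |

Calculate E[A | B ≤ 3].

73/13

P(B ≤ 3) = 13/21.
Σ A·P over the event = 0·(3/21) + 7·(5/21) + 7·(2/21) + 8·(3/21) = 73/21.
E[A | B ≤ 3] = (73/21) / (13/21) = 73/13.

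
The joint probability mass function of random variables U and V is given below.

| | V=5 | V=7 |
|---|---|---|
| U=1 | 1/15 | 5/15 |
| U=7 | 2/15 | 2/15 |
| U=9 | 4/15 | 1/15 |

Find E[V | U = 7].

P(U = 7) = 4/15.
Σ V·P over the event = 5·(2/15) + 7·(2/15) = 8/5.
E[V | U = 7] = (8/5) / (4/15) = 6.

6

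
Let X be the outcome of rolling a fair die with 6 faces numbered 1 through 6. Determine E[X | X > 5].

6

Given X > 5, X is equally likely to be any of {6}.
E[X | X > 5] = (6) / 1 = 6.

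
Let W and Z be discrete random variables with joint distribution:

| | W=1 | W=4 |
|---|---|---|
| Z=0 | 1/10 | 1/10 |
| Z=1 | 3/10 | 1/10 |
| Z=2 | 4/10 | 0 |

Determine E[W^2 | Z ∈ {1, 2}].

P(Z ∈ {1, 2}) = 4/5.
Σ W^2·P over the event = 1·(3/10) + 1·(4/10) + 16·(1/10) = 23/10.
E[W^2 | Z ∈ {1, 2}] = (23/10) / (4/5) = 23/8.

23/8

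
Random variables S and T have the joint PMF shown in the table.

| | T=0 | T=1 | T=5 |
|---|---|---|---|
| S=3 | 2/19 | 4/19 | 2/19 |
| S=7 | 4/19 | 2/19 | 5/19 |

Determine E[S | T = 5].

P(T = 5) = 7/19.
Σ S·P over the event = 3·(2/19) + 7·(5/19) = 41/19.
E[S | T = 5] = (41/19) / (7/19) = 41/7.

41/7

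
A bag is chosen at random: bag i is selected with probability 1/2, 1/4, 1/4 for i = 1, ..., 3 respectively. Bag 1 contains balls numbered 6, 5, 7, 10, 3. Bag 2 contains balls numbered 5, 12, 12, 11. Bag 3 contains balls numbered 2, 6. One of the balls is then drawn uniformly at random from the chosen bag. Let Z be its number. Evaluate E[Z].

E[Z | bag 1] = (6+5+7+10+3)/5 = 31/5.
E[Z | bag 2] = (5+12+12+11)/4 = 10.
E[Z | bag 3] = (2+6)/2 = 4.
E[Z] = (1/2)·(31/5) + (1/4)·(10) + (1/4)·(4) = 33/5.

33/5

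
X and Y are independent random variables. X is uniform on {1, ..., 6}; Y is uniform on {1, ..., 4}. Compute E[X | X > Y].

32/7

P(X > Y) = 7/12.
Summing X·P(x,y) over outcomes with X > Y gives 8/3.
E[X | X > Y] = (8/3) / (7/12) = 32/7.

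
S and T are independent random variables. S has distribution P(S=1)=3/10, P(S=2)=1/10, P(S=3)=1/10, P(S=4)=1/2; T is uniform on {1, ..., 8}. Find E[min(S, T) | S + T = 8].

14/5

P(S + T = 8) = 1/8.
Summing min(S,T)·P(x,y) over outcomes with S + T = 8 gives 7/20.
E[min(S, T) | S + T = 8] = (7/20) / (1/8) = 14/5.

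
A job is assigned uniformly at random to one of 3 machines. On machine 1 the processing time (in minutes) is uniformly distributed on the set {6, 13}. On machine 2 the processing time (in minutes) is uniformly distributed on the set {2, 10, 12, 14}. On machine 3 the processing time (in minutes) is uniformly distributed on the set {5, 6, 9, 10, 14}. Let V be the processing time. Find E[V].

E[V | machine 1] = (6+13)/2 = 19/2.
E[V | machine 2] = (2+10+12+14)/4 = 19/2.
E[V | machine 3] = (5+6+9+10+14)/5 = 44/5.
E[V] = (1/3)·(19/2) + (1/3)·(19/2) + (1/3)·(44/5) = 139/15.

139/15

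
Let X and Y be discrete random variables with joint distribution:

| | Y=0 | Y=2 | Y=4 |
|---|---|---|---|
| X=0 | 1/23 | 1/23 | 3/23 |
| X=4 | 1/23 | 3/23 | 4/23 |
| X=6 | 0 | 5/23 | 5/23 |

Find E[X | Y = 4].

P(Y = 4) = 12/23.
Σ X·P over the event = 0·(3/23) + 4·(4/23) + 6·(5/23) = 2.
E[X | Y = 4] = (2) / (12/23) = 23/6.

23/6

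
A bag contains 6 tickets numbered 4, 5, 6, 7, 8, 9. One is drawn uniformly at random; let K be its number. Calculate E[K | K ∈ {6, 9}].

15/2

P(K ∈ {6, 9}) = 1/3.
Σ over the event: 6·1/6 + 9·1/6 = 5/2.
E[K | K ∈ {6, 9}] = (5/2) / (1/3) = 15/2.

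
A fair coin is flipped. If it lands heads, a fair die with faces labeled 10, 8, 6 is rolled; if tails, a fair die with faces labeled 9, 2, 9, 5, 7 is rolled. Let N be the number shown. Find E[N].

E[N | heads] = (10+8+6)/3 = 8.
E[N | tails] = (9+2+9+5+7)/5 = 32/5.
E[N] = (1/2)·(8) + (1/2)·(32/5) = 36/5.

36/5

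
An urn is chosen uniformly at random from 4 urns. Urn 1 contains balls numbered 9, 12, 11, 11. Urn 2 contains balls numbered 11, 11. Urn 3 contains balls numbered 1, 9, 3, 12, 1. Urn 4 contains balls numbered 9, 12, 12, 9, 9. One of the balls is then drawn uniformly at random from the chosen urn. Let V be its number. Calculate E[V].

E[V | urn 1] = (9+12+11+11)/4 = 43/4.
E[V | urn 2] = (11+11)/2 = 11.
E[V | urn 3] = (1+9+3+12+1)/5 = 26/5.
E[V | urn 4] = (9+12+12+9+9)/5 = 51/5.
By the law of total expectation,
E[V] = (1/4)·(43/4) + (1/4)·(11) + (1/4)·(26/5) + (1/4)·(51/5) = 743/80.

743/80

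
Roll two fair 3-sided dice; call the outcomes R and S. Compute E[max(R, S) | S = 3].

3

Outcomes with S = 3: (1,3), (2,3), (3,3), each with probability 1/9.
E[max(R, S) | S = 3] = (3 + 3 + 3) / 3 = 3.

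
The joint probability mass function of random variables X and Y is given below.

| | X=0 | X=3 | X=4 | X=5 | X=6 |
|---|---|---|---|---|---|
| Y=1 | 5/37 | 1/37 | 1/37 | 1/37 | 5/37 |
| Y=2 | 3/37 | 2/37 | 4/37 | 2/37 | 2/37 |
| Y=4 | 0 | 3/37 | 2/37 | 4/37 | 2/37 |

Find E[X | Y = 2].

44/13

P(Y = 2) = 13/37.
Σ X·P over the event = 0·(3/37) + 3·(2/37) + 4·(4/37) + 5·(2/37) + 6·(2/37) = 44/37.
E[X | Y = 2] = (44/37) / (13/37) = 44/13.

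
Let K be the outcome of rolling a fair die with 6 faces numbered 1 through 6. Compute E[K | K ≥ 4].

5

Given K ≥ 4, K is equally likely to be any of {4, 5, 6}.
E[K | K ≥ 4] = (4 + 5 + 6) / 3 = 5.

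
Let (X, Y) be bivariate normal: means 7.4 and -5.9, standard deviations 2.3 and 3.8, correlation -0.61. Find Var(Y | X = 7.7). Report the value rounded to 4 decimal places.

9.0669

Var(Y | X=x) = (1 − ρ²)·σ_Y².
Var(Y | X=7.7) = (3.8)²·(1 − (-0.61)²) = 14.44·0.6279 = 9.0669.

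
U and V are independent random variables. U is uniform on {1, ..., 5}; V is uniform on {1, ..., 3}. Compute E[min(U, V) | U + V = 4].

Outcomes with U + V = 4: (1,3), (2,2), (3,1), each with probability 1/15.
E[min(U, V) | U + V = 4] = (1 + 2 + 1) / 3 = 4/3.

4/3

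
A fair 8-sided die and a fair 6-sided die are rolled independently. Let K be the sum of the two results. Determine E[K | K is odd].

P(K is odd) = 1/2.
Σ over the event: 3·1/24 + 5·1/12 + 7·1/8 + 9·1/8 + 11·1/12 + 13·1/24 = 4.
E[K | K is odd] = (4) / (1/2) = 8.

8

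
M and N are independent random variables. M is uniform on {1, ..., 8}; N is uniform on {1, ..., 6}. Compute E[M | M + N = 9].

11/2

Outcomes with M + N = 9: (3,6), (4,5), (5,4), (6,3), (7,2), (8,1), each with probability 1/48.
E[M | M + N = 9] = (3 + 4 + 5 + 6 + 7 + 8) / 6 = 11/2.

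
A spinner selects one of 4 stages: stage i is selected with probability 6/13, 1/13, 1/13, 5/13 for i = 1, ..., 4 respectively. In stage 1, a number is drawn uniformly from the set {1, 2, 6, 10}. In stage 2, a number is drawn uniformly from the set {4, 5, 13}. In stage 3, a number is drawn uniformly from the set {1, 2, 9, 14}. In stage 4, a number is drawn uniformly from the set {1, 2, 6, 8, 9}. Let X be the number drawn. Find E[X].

205/39

E[X | stage 1] = (1+2+6+10)/4 = 19/4.
E[X | stage 2] = (4+5+13)/3 = 22/3.
E[X | stage 3] = (1+2+9+14)/4 = 13/2.
E[X | stage 4] = (1+2+6+8+9)/5 = 26/5.
E[X] = (6/13)·(19/4) + (1/13)·(22/3) + (1/13)·(13/2) + (5/13)·(26/5) = 205/39.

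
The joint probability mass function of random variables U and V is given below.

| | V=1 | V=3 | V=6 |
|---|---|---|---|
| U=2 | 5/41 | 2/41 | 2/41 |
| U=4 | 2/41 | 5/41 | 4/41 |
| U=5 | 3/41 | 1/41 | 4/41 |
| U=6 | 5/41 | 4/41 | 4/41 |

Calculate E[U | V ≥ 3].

P(V ≥ 3) = 26/41.
Summing U·P(U=x,V=y) over the conditioning event gives 117/41.
E[U | V ≥ 3] = (117/41) / (26/41) = 9/2.

9/2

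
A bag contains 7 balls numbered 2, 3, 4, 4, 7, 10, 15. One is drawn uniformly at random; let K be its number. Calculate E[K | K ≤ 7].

4

P(K ≤ 7) = 5/7.
Σ over the event: 2·1/7 + 3·1/7 + 4·2/7 + 7·1/7 = 20/7.
E[K | K ≤ 7] = (20/7) / (5/7) = 4.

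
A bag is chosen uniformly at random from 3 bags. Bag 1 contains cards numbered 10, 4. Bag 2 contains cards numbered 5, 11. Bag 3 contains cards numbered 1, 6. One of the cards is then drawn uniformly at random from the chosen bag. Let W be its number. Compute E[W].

E[W | bag 1] = (10+4)/2 = 7.
E[W | bag 2] = (5+11)/2 = 8.
E[W | bag 3] = (1+6)/2 = 7/2.
By the law of total expectation,
E[W] = (1/3)·(7) + (1/3)·(8) + (1/3)·(7/2) = 37/6.

37/6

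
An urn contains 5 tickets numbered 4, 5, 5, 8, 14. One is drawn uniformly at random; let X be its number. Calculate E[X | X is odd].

5

P(X is odd) = 2/5.
Σ over the event: 5·2/5 = 2.
E[X | X is odd] = (2) / (2/5) = 5.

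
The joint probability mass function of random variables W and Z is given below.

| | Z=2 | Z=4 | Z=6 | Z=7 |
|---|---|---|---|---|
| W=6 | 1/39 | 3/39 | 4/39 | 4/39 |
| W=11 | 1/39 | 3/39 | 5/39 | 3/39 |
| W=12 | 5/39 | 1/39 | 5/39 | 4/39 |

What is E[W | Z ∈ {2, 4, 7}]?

49/5

P(Z ∈ {2, 4, 7}) = 25/39.
Summing W·P(W=x,Z=y) over the conditioning event gives 245/39.
E[W | Z ∈ {2, 4, 7}] = (245/39) / (25/39) = 49/5.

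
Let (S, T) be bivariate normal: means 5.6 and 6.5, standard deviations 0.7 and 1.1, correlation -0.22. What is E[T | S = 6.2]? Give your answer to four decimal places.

The regression of T on S has slope ρ·σ_T/σ_S and passes through (μ_S, μ_T).
E[T | S=6.2] = 6.5 + (-0.22)·(1.1/0.7)·(6.2 − (5.6)) = 6.5 + (-0.34571)·(0.6) = 6.2926.

6.2926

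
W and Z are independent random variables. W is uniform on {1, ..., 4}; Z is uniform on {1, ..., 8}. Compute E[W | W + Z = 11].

7/2

P(W + Z = 11) = 1/16.
Summing W·P(x,y) over outcomes with W + Z = 11 gives 7/32.
E[W | W + Z = 11] = (7/32) / (1/16) = 7/2.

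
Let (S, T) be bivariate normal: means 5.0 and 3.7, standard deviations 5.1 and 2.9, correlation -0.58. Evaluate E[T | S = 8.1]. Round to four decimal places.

2.6776

For a bivariate normal, E[T | S=x] = μ_T + ρ·(σ_T/σ_S)·(x − μ_S).
E[T | S=8.1] = 3.7 + (-0.58)·(2.9/5.1)·(8.1 − (5.0)) = 3.7 + (-0.3298)·(3.1) = 2.6776.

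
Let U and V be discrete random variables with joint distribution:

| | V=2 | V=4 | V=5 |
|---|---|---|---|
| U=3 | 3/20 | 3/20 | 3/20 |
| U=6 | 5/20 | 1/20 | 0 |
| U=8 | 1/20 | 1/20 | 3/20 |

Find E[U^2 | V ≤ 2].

P(V ≤ 2) = 9/20.
Σ U^2·P over the event = 9·(3/20) + 36·(5/20) + 64·(1/20) = 271/20.
E[U^2 | V ≤ 2] = (271/20) / (9/20) = 271/9.

271/9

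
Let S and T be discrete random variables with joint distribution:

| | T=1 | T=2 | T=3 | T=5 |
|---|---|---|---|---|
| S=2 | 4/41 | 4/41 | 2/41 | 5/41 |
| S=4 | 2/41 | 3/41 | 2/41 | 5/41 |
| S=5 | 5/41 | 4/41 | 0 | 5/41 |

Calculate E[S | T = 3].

3

P(T = 3) = 4/41.
Summing S·P(S=x,T=y) over the conditioning event gives 12/41.
E[S | T = 3] = (12/41) / (4/41) = 3.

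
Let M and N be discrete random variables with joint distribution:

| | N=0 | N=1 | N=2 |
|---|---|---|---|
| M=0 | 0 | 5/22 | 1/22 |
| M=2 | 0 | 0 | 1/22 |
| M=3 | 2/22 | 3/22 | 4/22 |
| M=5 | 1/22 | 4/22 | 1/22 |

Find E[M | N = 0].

P(N = 0) = 3/22.
Summing M·P(M=x,N=y) over the conditioning event gives 1/2.
E[M | N = 0] = (1/2) / (3/22) = 11/3.

11/3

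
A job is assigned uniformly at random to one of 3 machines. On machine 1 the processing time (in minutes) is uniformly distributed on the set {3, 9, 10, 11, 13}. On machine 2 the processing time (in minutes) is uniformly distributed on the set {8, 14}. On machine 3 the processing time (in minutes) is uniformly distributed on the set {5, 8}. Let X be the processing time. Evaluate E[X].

89/10

E[X | machine 1] = (3+9+10+11+13)/5 = 46/5.
E[X | machine 2] = (8+14)/2 = 11.
E[X | machine 3] = (5+8)/2 = 13/2.
E[X] = (1/3)·(46/5) + (1/3)·(11) + (1/3)·(13/2) = 89/10.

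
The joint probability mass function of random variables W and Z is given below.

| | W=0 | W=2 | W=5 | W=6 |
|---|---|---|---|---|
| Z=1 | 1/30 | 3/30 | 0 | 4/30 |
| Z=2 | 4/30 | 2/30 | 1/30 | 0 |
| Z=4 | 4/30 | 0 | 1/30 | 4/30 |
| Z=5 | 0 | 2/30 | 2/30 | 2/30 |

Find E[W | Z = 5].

13/3

P(Z = 5) = 1/5.
Σ W·P over the event = 2·(2/30) + 5·(2/30) + 6·(2/30) = 13/15.
E[W | Z = 5] = (13/15) / (1/5) = 13/3.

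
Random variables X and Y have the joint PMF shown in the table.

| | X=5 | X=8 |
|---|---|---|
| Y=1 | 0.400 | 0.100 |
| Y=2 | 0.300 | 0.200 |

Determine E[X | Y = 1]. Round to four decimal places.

P(Y = 1) = 0.500.
Σ X·P over the event = 5·(0.400) + 8·(0.100) = 2.800.
E[X | Y = 1] = (2.800) / (0.500) = 5.6000.

5.6000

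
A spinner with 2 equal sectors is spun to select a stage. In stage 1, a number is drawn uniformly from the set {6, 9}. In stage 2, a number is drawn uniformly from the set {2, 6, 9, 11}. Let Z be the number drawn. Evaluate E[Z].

E[Z | stage 1] = (6+9)/2 = 15/2.
E[Z | stage 2] = (2+6+9+11)/4 = 7.
E[Z] = (1/2)·(15/2) + (1/2)·(7) = 29/4.

29/4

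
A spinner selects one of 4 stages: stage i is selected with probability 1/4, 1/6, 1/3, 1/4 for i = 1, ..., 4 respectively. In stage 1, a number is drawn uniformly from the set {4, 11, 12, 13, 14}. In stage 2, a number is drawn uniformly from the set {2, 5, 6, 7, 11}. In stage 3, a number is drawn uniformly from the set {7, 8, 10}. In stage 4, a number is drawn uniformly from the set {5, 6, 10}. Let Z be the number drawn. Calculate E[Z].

1487/180

E[Z | stage 1] = (4+11+12+13+14)/5 = 54/5.
E[Z | stage 2] = (2+5+6+7+11)/5 = 31/5.
E[Z | stage 3] = (7+8+10)/3 = 25/3.
E[Z | stage 4] = (5+6+10)/3 = 7.
By the law of total expectation,
E[Z] = (1/4)·(54/5) + (1/6)·(31/5) + (1/3)·(25/3) + (1/4)·(7) = 1487/180.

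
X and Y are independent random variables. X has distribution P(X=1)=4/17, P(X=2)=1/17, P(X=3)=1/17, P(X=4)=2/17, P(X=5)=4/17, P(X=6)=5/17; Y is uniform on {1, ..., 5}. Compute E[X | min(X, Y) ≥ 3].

P(min(X, Y) ≥ 3) = 36/85.
Summing X·P(x,y) over outcomes with min(X, Y) ≥ 3 gives 183/85.
E[X | min(X, Y) ≥ 3] = (183/85) / (36/85) = 61/12.

61/12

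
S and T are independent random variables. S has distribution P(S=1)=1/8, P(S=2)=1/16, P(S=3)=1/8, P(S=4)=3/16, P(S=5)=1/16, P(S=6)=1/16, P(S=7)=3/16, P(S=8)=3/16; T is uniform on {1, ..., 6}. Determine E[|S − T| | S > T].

P(S > T) = 59/96.
Summing |S−T|·P(x,y) over outcomes with S > T gives 97/48.
E[|S − T| | S > T] = (97/48) / (59/96) = 194/59.

194/59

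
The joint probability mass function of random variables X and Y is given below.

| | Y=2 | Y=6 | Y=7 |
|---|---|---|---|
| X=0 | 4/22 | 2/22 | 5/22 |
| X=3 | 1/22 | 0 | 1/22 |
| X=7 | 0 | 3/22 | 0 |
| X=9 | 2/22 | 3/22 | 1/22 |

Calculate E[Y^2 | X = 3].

P(X = 3) = 1/11.
Σ Y^2·P over the event = 4·(1/22) + 49·(1/22) = 53/22.
E[Y^2 | X = 3] = (53/22) / (1/11) = 53/2.

53/2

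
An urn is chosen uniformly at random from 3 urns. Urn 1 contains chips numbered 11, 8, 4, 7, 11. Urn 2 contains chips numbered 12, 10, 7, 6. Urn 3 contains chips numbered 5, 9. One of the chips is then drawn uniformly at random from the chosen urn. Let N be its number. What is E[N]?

E[N | urn 1] = (11+8+4+7+11)/5 = 41/5.
E[N | urn 2] = (12+10+7+6)/4 = 35/4.
E[N | urn 3] = (5+9)/2 = 7.
By the law of total expectation,
E[N] = (1/3)·(41/5) + (1/3)·(35/4) + (1/3)·(7) = 479/60.

479/60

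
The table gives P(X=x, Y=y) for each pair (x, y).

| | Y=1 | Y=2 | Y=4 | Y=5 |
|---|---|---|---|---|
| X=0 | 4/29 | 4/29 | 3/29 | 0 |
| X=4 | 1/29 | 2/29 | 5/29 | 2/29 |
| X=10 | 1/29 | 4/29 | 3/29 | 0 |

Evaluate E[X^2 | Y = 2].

P(Y = 2) = 10/29.
Σ X^2·P over the event = 0·(4/29) + 16·(2/29) + 100·(4/29) = 432/29.
E[X^2 | Y = 2] = (432/29) / (10/29) = 216/5.

216/5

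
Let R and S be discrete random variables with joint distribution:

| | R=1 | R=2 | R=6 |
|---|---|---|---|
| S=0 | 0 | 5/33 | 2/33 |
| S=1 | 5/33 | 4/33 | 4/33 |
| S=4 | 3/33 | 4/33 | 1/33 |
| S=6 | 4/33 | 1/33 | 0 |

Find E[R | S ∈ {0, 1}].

P(S ∈ {0, 1}) = 20/33.
Σ R·P over the event = 1·(5/33) + 2·(5/33) + 2·(4/33) + 6·(2/33) + 6·(4/33) = 59/33.
E[R | S ∈ {0, 1}] = (59/33) / (20/33) = 59/20.

59/20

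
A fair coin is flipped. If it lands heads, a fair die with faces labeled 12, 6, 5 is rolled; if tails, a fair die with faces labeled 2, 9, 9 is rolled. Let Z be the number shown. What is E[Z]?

43/6

E[Z | heads] = (12+6+5)/3 = 23/3.
E[Z | tails] = (2+9+9)/3 = 20/3.
E[Z] = (1/2)·(23/3) + (1/2)·(20/3) = 43/6.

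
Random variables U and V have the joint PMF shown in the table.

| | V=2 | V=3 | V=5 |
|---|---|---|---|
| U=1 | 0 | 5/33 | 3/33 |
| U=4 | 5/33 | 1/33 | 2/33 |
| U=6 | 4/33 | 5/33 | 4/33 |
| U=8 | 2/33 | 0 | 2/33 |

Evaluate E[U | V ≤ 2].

60/11

P(V ≤ 2) = 1/3.
Summing U·P(U=x,V=y) over the conditioning event gives 20/11.
E[U | V ≤ 2] = (20/11) / (1/3) = 60/11.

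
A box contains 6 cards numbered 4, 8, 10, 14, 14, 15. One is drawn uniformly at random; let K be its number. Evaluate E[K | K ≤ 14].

P(K ≤ 14) = 5/6.
Σ over the event: 4·1/6 + 8·1/6 + 10·1/6 + 14·1/3 = 25/3.
E[K | K ≤ 14] = (25/3) / (5/6) = 10.

10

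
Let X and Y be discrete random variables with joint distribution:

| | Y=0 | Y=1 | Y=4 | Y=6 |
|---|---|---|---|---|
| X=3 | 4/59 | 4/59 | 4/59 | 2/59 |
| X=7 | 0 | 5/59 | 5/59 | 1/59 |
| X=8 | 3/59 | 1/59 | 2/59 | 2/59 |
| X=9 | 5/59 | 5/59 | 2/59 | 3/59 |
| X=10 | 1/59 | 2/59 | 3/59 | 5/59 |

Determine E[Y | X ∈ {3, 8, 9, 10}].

8/3

P(X ∈ {3, 8, 9, 10}) = 48/59.
Summing Y·P(X=x,Y=y) over the conditioning event gives 128/59.
E[Y | X ∈ {3, 8, 9, 10}] = (128/59) / (48/59) = 8/3.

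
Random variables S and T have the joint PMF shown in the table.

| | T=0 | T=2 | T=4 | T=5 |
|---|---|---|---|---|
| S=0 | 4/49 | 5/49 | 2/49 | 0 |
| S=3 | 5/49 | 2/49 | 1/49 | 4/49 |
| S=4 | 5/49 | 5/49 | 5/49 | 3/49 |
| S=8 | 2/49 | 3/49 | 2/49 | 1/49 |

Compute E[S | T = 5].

P(T = 5) = 8/49.
Summing S·P(S=x,T=y) over the conditioning event gives 32/49.
E[S | T = 5] = (32/49) / (8/49) = 4.

4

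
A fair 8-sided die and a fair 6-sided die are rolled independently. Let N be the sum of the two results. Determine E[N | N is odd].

P(N is odd) = 1/2.
Σ over the event: 3·1/24 + 5·1/12 + 7·1/8 + 9·1/8 + 11·1/12 + 13·1/24 = 4.
E[N | N is odd] = (4) / (1/2) = 8.

8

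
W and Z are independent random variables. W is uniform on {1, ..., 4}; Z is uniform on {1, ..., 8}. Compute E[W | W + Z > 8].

P(W + Z > 8) = 5/16.
Summing W·P(x,y) over outcomes with W + Z > 8 gives 15/16.
E[W | W + Z > 8] = (15/16) / (5/16) = 3.

3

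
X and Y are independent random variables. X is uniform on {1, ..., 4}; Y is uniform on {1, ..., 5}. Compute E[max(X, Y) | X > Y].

10/3

Outcomes with X > Y: (2,1), (3,1), (3,2), (4,1), (4,2), (4,3), each with probability 1/20.
E[max(X, Y) | X > Y] = (2 + 3 + 3 + 4 + 4 + 4) / 6 = 10/3.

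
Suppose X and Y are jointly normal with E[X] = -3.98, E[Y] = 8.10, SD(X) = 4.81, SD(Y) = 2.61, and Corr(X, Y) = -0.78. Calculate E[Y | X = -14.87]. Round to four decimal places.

E[Y | X=x] = μ_Y + ρ(σ_Y/σ_X)(x − μ_X) for jointly normal variables.
E[Y | X=-14.87] = 8.10 + (-0.78)·(2.61/4.81)·(-14.87 − (-3.98)) = 8.10 + (-0.42324)·(-10.89) = 12.7091.

12.7091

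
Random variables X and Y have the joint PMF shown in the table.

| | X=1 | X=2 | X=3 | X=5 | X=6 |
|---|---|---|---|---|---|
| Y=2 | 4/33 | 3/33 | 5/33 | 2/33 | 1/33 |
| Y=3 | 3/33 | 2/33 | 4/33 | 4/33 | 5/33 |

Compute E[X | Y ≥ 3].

23/6

P(Y ≥ 3) = 6/11.
Σ X·P over the event = 1·(3/33) + 2·(2/33) + 3·(4/33) + 5·(4/33) + 6·(5/33) = 23/11.
E[X | Y ≥ 3] = (23/11) / (6/11) = 23/6.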